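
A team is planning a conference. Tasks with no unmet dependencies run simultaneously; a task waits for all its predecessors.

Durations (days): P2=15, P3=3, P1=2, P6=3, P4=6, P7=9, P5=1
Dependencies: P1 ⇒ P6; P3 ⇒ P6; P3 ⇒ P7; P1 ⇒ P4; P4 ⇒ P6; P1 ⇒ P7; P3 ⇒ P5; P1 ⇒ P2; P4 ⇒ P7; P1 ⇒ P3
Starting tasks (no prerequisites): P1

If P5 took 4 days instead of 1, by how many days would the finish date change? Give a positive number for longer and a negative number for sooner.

0

Critical path before the change: P1→P2 = 2+15 = 17 giving 17 days.
P5 has 11 days of float (longest path through it is 6).
That remains the longest chain; total 17 days.
Change in finish: 17 − 17 = +0 days.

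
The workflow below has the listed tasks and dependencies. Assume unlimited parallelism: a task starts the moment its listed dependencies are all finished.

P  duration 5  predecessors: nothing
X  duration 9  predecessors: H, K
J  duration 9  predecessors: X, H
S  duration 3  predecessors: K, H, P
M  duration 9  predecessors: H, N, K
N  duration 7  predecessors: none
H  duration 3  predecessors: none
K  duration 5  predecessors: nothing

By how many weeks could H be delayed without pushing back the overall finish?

The longest chain is K→X→J = 5+9+9 = 23; overall finish 23 weeks.
H finishes as early as 3 and must finish by 5.
So H can slip 5 − 3 = 2 weeks.

2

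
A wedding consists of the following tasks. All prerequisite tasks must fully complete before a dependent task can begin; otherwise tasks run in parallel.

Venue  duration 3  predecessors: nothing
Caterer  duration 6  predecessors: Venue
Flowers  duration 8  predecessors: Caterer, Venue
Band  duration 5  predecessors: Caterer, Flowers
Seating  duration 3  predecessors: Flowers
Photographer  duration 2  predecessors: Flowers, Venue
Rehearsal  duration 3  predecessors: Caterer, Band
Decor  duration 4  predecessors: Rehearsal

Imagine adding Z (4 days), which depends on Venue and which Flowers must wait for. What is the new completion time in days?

29

Originally the wedding takes 29 days.
With Z inserted, Flowers now waits for max(Caterer, Venue, Z).
New critical path: Venue→Caterer→Flowers→Band→Rehearsal→Decor = 3+6+8+5+3+4 = 29 ⇒ 29 days.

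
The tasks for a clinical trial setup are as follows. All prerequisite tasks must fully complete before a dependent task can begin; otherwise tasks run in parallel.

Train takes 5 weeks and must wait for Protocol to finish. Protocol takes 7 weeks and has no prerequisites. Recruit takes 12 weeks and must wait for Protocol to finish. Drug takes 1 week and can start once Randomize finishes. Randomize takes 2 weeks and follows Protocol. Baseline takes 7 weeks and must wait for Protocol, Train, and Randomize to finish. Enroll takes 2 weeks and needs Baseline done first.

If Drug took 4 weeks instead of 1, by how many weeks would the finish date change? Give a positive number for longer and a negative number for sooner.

Critical path before the change: Protocol→Train→Baseline→Enroll = 7+5+7+2 = 21 giving 21 weeks.
Drug has 11 weeks of float (longest path through it is 10).
No other chain overtakes it, so the finish is 21 weeks.
Change in finish: 21 − 21 = +0 weeks.

0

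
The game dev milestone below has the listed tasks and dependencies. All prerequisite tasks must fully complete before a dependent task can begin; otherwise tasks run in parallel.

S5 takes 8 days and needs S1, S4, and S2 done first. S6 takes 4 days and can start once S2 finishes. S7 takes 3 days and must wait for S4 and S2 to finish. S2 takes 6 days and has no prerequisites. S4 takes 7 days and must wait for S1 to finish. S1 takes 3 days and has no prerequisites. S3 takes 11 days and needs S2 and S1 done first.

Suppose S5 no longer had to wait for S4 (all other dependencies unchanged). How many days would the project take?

17

With the dependency in place, S1→S4→S5 = 3+7+8 = 18 sets the finish at 18 days.
Without S4→S5, S5's earliest start moves from 10 to 6.
New critical path: S2→S3 = 6+11 = 17 ⇒ 17 days.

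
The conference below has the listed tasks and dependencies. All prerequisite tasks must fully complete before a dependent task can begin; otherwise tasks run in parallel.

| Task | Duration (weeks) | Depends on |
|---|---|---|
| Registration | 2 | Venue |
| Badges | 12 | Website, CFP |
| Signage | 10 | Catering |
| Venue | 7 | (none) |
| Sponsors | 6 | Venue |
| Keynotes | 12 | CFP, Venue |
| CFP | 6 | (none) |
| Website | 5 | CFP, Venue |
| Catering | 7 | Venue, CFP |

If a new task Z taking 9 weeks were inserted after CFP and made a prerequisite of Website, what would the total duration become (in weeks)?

32

Originally the schedule takes 24 weeks.
With Z inserted, Website now waits for max(CFP, Venue, Z).
New critical path: CFP→Z→Website→Badges = 6+9+5+12 = 32 ⇒ 32 weeks.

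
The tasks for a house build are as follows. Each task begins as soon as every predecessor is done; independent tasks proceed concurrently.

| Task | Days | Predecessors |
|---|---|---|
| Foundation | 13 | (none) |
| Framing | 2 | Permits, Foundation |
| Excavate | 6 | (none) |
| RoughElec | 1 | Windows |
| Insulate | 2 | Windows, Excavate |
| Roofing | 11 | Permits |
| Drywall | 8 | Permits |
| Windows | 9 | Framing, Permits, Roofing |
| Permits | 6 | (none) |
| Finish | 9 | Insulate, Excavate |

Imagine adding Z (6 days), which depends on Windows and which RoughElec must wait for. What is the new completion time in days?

Originally the schedule takes 37 days.
With Z inserted, RoughElec now waits for max(Windows, Z).
New critical path: Permits→Roofing→Windows→Insulate→Finish = 6+11+9+2+9 = 37 ⇒ 37 days.

37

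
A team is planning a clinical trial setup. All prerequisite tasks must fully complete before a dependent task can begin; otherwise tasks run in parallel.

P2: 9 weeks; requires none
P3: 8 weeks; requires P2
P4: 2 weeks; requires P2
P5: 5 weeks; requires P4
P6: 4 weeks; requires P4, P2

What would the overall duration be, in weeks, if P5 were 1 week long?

17

Critical path before the change: P2→P3 = 9+8 = 17 giving 17 weeks.
The longest path through P5 is only 16 weeks, so P5 has float 1.
That remains the longest chain; total 17 weeks.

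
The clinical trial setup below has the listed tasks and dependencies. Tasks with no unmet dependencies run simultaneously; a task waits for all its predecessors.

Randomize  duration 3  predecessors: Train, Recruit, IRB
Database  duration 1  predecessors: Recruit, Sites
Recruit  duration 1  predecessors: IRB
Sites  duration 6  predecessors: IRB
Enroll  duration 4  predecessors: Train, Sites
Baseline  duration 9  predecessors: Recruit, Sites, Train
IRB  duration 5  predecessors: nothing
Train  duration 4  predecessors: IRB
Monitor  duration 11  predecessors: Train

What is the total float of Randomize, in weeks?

8

Critical path: IRB→Sites→Baseline = 5+6+9 = 20, so the finish is 20 weeks.
Randomize finishes as early as 12 and must finish by 20.
Float = 20 − 12 = 8.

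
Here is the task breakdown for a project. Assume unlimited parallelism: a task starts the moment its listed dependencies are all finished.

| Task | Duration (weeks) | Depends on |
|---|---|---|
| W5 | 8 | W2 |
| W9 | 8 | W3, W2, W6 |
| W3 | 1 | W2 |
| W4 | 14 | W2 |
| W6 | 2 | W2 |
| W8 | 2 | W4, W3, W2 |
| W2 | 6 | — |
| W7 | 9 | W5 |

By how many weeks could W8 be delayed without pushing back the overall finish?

The longest chain is W2→W5→W7 = 6+8+9 = 23; overall finish 23 weeks.
The longest chain containing W8 totals 22 weeks.
Slack of W8 = 21 − 20 = 1 week.

1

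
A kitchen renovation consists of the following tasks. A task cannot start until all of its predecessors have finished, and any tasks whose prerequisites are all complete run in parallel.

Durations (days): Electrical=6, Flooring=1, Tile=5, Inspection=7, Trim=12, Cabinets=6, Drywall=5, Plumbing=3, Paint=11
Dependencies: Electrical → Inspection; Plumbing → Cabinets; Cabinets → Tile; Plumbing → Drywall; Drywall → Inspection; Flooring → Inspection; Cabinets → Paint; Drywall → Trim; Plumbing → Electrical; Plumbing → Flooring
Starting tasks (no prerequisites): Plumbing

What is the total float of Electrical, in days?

4

The longest chain is Plumbing→Drywall→Trim = 3+5+12 = 20; overall finish 20 days.
Electrical finishes as early as 9 and must finish by 13.
So Electrical can slip 13 − 9 = 4 days.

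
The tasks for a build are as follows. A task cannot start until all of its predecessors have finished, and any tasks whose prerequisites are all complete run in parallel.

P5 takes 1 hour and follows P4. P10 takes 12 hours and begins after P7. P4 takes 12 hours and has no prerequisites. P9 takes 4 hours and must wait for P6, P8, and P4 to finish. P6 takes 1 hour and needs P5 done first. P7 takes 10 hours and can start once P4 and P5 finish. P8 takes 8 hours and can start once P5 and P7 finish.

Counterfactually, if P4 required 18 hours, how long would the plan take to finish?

41

As given, the longest chain is P4→P5→P7→P8→P9 = 12+1+10+8+4 = 35, so the finish is 35 hours.
Since P4 is critical, the +6 change carries straight to that chain (now 41 hours).
The critical path is still P4→P5→P7→P8→P9; finish is now 41 hours.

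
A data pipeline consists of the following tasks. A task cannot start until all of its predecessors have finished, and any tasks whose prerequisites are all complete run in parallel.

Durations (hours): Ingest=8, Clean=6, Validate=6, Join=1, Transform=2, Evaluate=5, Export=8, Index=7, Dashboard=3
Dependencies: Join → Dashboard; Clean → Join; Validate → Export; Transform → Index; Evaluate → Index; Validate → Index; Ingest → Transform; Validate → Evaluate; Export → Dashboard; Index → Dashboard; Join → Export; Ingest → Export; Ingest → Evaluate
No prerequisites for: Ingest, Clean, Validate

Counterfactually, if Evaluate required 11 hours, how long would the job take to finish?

Critical path before the change: Ingest→Evaluate→Index→Dashboard = 8+5+7+3 = 23 giving 23 hours.
Since Evaluate is critical, the +6 change carries straight to that chain (now 29 hours).
That remains the longest chain; total 29 hours.

29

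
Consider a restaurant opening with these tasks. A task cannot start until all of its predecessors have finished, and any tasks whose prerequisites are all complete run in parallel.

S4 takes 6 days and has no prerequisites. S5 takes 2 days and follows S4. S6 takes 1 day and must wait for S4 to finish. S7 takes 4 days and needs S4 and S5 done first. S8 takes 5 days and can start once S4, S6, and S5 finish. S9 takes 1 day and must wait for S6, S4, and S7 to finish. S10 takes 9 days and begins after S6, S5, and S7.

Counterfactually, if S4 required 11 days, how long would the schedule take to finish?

Actual critical path: S4→S5→S7→S10 = 6+2+4+9 = 21 ⇒ 21 days.
S4 is on the critical path; changing it to 11 makes that path 26 days.
The critical path is still S4→S5→S7→S10; finish is now 26 days.

26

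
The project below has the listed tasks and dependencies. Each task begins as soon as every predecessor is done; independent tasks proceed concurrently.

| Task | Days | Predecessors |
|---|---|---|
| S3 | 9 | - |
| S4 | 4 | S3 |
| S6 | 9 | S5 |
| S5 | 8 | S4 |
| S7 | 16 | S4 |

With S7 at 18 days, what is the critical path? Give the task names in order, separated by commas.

S3, S4, S7

Baseline: S3→S4→S5→S6 = 9+4+8+9 = 30 → 30 days.
S7 is off the critical path — its longest chain is 29 days, giving 1 of slack.
Now S3→S4→S7 = 9+4+18 = 31 is longest, so the finish becomes 31 days.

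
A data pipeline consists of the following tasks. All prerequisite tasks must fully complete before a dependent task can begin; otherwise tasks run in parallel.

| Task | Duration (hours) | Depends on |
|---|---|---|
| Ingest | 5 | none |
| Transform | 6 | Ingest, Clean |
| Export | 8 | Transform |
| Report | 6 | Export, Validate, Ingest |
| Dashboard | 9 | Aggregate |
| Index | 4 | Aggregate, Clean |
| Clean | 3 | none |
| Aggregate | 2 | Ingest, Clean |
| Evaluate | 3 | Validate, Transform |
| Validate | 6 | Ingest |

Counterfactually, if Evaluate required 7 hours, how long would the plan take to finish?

25

Actual critical path: Ingest→Transform→Export→Report = 5+6+8+6 = 25 ⇒ 25 hours.
Evaluate is off the critical path — its longest chain is 14 hours, giving 11 of slack.
No other chain overtakes it, so the finish is 25 hours.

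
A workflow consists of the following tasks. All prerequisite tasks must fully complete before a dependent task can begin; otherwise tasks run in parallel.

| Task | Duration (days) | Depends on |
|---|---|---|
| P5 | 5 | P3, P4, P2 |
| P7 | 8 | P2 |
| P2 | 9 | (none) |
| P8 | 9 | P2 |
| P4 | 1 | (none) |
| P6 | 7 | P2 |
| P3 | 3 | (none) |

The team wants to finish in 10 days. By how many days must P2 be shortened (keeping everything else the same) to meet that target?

Current finish: 18 days; target: 10.
P2 is on every critical path, so each day cut from P2 cuts the finish by one (this holds down to a finish of 10).
Need 18 − 10 = 8 days off P2 → P2 becomes 1 day, finish becomes 10.

8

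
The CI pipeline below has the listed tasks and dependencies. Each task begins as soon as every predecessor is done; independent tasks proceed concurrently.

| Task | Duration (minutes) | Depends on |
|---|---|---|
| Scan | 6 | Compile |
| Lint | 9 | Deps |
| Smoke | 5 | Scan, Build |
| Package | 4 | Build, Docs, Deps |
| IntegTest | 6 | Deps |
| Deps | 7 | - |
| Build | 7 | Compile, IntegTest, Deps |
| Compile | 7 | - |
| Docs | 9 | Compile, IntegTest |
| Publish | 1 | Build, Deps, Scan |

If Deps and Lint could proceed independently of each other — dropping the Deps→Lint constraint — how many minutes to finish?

Original critical path: Deps→IntegTest→Docs→Package = 7+6+9+4 = 26 ⇒ 26 minutes.
Without Deps→Lint, Lint's earliest start moves from 7 to 0.
The longest chain is now Deps→IntegTest→Docs→Package = 7+6+9+4 = 26, so the CI pipeline takes 26 minutes.

26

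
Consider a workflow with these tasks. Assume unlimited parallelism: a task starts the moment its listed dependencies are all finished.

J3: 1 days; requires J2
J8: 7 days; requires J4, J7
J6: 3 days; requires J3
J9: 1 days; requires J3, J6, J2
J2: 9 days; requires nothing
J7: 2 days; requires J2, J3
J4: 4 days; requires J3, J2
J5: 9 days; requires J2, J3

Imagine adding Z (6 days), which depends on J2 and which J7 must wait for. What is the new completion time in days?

24

Originally the project takes 21 days.
With Z inserted, J7 now waits for max(J2, J3, Z).
New critical path: J2→Z→J7→J8 = 9+6+2+7 = 24 ⇒ 24 days.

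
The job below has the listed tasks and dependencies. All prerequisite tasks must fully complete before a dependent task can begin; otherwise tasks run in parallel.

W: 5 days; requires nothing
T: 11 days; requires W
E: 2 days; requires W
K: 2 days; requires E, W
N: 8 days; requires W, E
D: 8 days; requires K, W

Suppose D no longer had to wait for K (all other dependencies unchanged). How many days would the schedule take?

With the dependency in place, W→E→K→D = 5+2+2+8 = 17 sets the finish at 17 days.
Without K→D, D's earliest start moves from 9 to 5.
After: W→T = 5+11 = 16 → 16 days.

16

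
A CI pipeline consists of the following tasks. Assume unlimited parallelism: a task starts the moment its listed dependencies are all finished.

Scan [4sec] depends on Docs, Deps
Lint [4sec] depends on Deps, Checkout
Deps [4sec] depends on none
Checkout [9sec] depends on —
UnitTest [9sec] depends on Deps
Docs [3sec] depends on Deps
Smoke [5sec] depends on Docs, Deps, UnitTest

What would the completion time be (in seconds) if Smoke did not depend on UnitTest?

Original critical path: Deps→UnitTest→Smoke = 4+9+5 = 18 ⇒ 18 seconds.
Without UnitTest→Smoke, Smoke's earliest start moves from 13 to 7.
The longest chain is now Checkout→Lint = 9+4 = 13, so the project takes 13 seconds.

13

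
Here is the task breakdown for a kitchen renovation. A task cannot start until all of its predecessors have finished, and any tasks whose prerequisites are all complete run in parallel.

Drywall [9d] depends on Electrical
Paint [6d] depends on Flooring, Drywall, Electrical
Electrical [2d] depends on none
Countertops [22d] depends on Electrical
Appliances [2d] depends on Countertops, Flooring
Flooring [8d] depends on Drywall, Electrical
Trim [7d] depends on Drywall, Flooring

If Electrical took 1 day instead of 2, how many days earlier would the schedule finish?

Baseline: Electrical→Drywall→Flooring→Trim = 2+9+8+7 = 26 → 26 days.
Electrical is on the critical path; changing it to 1 makes that path 25 days.
The critical path is still Electrical→Drywall→Flooring→Trim; finish is now 25 days.
Change in finish: 25 − 26 = -1 days.

1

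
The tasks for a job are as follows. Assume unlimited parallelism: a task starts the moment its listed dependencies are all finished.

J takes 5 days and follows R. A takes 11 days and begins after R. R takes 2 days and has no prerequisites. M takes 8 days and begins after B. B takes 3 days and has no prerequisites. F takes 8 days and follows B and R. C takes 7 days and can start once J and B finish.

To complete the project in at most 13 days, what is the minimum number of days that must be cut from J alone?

1

Current finish: 14 days; target: 13.
J is on every critical path, so each day cut from J cuts the finish by one (this holds down to a finish of 13).
Need 14 − 13 = 1 day off J → J becomes 4 days, finish becomes 13.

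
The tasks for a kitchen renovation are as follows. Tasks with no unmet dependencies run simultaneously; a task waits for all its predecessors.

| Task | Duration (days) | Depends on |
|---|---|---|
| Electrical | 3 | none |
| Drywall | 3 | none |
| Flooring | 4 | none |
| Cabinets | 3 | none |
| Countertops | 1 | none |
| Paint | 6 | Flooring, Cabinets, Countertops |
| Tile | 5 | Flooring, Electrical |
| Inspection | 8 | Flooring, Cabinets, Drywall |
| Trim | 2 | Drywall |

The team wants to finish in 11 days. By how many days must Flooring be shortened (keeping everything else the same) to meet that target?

1

Current finish: 12 days; target: 11.
Flooring is on every critical path, so each day cut from Flooring cuts the finish by one (this holds down to a finish of 11).
Need 12 − 11 = 1 day off Flooring → Flooring becomes 3 days, finish becomes 11.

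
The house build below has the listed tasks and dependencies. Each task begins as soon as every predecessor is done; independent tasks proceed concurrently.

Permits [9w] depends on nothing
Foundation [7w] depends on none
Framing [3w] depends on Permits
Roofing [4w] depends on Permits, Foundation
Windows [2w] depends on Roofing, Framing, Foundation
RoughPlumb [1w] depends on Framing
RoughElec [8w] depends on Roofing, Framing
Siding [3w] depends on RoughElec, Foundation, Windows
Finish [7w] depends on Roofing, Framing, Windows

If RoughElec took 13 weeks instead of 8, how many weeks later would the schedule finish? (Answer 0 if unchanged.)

The binding path is Permits→Roofing→RoughElec→Siding = 9+4+8+3 = 24; finish at 24 weeks.
Since RoughElec is critical, the +5 change carries straight to that chain (now 29 weeks).
No other chain overtakes it, so the finish is 29 weeks.
Change in finish: 29 − 24 = +5 weeks.

5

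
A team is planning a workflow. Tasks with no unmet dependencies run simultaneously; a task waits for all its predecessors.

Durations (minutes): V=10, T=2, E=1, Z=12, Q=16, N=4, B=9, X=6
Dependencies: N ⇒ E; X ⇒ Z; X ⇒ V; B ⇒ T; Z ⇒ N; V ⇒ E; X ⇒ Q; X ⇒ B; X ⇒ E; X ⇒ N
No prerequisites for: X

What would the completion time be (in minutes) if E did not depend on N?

22

Original critical path: X→Z→N→E = 6+12+4+1 = 23 ⇒ 23 minutes.
Without N→E, E's earliest start moves from 22 to 16.
New critical path: X→Q = 6+16 = 22 ⇒ 22 minutes.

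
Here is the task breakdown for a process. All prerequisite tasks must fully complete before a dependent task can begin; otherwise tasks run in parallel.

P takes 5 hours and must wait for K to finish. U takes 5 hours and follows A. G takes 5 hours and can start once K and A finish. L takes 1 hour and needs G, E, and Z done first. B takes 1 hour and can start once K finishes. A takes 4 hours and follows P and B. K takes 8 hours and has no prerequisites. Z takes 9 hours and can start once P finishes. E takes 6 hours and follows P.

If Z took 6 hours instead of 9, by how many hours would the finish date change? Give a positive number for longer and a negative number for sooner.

0

Baseline: K→P→Z→L = 8+5+9+1 = 23 → 23 hours.
Z is on the critical path; changing it to 6 makes that path 20 hours.
Now K→P→A→G→L = 8+5+4+5+1 = 23 is longest, so the finish becomes 23 hours.
Change in finish: 23 − 23 = +0 hours.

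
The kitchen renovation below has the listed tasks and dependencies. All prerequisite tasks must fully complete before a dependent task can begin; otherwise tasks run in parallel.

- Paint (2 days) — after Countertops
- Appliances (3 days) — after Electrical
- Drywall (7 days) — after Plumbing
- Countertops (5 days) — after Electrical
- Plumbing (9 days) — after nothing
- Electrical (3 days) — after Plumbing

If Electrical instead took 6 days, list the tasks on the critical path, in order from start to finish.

Baseline: Plumbing→Electrical→Countertops→Paint = 9+3+5+2 = 19 → 19 days.
Electrical lies on that path, so at 6 days the path becomes 22 days.
The critical path is still Plumbing→Electrical→Countertops→Paint; finish is now 22 days.

Plumbing, Electrical, Countertops, Paint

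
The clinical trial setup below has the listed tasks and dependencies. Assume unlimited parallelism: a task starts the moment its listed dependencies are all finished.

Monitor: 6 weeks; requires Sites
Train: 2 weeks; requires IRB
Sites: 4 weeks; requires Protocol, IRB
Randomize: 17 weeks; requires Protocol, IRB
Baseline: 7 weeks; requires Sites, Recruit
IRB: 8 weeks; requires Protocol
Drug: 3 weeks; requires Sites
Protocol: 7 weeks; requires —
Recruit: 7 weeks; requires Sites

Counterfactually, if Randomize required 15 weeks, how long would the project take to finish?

33

Critical path before the change: Protocol→IRB→Sites→Recruit→Baseline = 7+8+4+7+7 = 33 giving 33 weeks.
The longest path through Randomize is only 32 weeks, so Randomize has float 1.
The critical path is still Protocol→IRB→Sites→Recruit→Baseline; finish is now 33 weeks.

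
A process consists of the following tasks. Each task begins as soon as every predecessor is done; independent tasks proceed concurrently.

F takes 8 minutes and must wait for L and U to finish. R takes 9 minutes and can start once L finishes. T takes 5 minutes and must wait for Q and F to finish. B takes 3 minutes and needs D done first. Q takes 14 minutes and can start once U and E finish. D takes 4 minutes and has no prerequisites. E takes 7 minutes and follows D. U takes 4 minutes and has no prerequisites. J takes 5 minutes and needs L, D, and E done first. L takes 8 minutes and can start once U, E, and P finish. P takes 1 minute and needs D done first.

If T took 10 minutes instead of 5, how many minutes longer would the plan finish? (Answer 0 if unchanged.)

Actual critical path: D→E→L→F→T = 4+7+8+8+5 = 32 ⇒ 32 minutes.
T lies on that path, so at 10 minutes the path becomes 37 minutes.
That remains the longest chain; total 37 minutes.
Change in finish: 37 − 32 = +5 minutes.

5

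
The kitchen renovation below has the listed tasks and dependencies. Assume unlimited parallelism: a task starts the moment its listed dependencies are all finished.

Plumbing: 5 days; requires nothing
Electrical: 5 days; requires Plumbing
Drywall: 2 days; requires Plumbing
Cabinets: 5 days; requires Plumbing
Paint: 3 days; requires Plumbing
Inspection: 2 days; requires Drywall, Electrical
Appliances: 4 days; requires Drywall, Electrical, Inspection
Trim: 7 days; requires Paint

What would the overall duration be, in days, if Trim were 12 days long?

Critical path before the change: Plumbing→Electrical→Inspection→Appliances = 5+5+2+4 = 16 giving 16 days.
The longest path through Trim is only 15 days, so Trim has float 1.
Now Plumbing→Paint→Trim = 5+3+12 = 20 is longest, so the finish becomes 20 days.

20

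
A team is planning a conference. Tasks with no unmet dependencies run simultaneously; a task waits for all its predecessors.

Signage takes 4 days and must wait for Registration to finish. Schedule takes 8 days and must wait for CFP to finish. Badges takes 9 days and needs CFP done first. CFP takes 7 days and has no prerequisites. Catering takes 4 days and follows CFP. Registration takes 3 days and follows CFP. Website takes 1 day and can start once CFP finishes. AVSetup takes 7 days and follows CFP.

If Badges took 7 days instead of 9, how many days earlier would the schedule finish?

As given, the longest chain is CFP→Badges = 7+9 = 16, so the finish is 16 days.
Since Badges is critical, the -2 change carries straight to that chain (now 14 days).
Now CFP→Schedule = 7+8 = 15 is longest, so the finish becomes 15 days.
Change in finish: 15 − 16 = -1 days.

1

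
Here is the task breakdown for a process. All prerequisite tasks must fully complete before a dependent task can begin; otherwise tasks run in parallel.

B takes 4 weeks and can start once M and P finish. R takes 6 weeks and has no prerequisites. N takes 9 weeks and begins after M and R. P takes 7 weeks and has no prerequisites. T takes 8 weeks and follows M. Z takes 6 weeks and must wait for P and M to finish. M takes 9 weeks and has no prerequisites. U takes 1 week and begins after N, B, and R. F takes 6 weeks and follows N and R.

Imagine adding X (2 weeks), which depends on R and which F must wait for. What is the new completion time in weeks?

24

Originally the plan takes 24 weeks.
With X inserted, F now waits for max(N, R, X).
New critical path: M→N→F = 9+9+6 = 24 ⇒ 24 weeks.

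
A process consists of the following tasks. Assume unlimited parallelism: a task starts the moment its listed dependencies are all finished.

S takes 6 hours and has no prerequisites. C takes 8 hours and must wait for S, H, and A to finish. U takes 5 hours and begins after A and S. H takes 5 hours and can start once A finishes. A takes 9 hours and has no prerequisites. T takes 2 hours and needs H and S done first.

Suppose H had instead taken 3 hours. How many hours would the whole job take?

Critical path before the change: A→H→C = 9+5+8 = 22 giving 22 hours.
H lies on that path, so at 3 hours the path becomes 20 hours.
That remains the longest chain; total 20 hours.

20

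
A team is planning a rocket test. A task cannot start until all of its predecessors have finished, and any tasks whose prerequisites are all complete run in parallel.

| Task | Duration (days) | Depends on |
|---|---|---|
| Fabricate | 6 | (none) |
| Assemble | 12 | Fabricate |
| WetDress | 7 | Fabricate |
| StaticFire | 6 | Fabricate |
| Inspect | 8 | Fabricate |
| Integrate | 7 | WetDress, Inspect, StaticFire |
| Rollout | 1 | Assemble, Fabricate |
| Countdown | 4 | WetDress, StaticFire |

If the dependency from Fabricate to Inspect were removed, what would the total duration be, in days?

20

Original critical path: Fabricate→Inspect→Integrate = 6+8+7 = 21 ⇒ 21 days.
Without Fabricate→Inspect, Inspect's earliest start moves from 6 to 0.
The longest chain is now Fabricate→WetDress→Integrate = 6+7+7 = 20, so the project takes 20 days.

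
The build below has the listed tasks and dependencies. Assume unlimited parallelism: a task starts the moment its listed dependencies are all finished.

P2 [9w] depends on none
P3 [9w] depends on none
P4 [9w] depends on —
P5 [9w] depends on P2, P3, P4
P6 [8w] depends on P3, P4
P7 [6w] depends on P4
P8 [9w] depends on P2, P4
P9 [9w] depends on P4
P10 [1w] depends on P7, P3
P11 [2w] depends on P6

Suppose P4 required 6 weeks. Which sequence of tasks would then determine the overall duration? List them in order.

Critical path before the change: P4→P6→P11 = 9+8+2 = 19 giving 19 weeks.
Since P4 is critical, the -3 change carries straight to that chain (now 16 weeks).
Now P3→P6→P11 = 9+8+2 = 19 is longest, so the finish becomes 19 weeks.

P3, P6, P11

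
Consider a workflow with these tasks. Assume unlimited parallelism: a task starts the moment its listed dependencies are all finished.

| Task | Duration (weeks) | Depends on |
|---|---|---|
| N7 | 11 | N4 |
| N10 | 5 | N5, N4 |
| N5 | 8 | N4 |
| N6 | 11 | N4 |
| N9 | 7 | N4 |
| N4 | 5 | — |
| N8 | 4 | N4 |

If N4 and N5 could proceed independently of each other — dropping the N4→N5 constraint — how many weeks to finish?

Before: longest chain N4→N5→N10 = 5+8+5 = 18, finish 18.
Without N4→N5, N5's earliest start moves from 5 to 0.
New critical path: N4→N6 = 5+11 = 16 ⇒ 16 weeks.

16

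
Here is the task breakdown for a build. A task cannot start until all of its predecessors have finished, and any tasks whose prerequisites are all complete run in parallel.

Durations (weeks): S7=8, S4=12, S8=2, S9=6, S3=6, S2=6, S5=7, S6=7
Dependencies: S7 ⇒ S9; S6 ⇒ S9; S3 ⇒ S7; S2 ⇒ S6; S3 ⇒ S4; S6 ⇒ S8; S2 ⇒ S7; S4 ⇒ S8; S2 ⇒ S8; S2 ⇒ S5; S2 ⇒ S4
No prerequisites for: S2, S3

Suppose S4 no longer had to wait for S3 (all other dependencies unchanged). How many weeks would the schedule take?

Original critical path: S2→S4→S8 = 6+12+2 = 20 ⇒ 20 weeks.
Dropping S3→S4 doesn't change S4's earliest start (6); another predecessor still binds.
The longest chain is now S2→S4→S8 = 6+12+2 = 20, so the schedule takes 20 weeks.

20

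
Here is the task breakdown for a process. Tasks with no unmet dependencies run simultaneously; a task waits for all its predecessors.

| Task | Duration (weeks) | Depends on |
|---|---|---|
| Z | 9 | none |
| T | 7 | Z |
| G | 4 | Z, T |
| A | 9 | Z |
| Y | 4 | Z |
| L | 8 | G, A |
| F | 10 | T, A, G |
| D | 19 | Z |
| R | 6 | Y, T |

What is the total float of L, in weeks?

2

Critical path: Z→T→G→F = 9+7+4+10 = 30, so the finish is 30 weeks.
L finishes as early as 28 and must finish by 30.
Slack of L = 22 − 20 = 2 weeks.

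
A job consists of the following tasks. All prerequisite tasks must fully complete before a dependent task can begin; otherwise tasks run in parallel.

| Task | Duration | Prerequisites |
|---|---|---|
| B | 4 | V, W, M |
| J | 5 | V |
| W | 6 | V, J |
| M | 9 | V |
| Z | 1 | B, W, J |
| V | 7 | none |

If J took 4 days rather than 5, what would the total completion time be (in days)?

22

Actual critical path: V→J→W→B→Z = 7+5+6+4+1 = 23 ⇒ 23 days.
Since J is critical, the -1 change carries straight to that chain (now 22 days).
The critical path is still V→J→W→B→Z; finish is now 22 days.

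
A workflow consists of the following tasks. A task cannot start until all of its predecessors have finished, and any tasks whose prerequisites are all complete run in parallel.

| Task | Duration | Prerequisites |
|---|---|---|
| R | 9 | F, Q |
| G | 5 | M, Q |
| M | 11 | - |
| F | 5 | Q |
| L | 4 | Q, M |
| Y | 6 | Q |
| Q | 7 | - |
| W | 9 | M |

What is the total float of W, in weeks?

Q→F→R = 7+5+9 = 21 sets the makespan at 21 weeks.
Longest path through W: 20 weeks (earliest finish 20, latest finish 21).
Float = 21 − 20 = 1.

1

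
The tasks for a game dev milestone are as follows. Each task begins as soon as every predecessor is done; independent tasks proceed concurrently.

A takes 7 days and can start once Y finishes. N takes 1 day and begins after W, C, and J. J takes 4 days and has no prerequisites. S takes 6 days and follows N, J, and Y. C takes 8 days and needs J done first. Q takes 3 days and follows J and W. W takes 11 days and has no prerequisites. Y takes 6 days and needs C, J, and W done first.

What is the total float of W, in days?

1

The longest chain is J→C→Y→A = 4+8+6+7 = 25; overall finish 25 days.
The longest chain containing W totals 24 days.
So W can slip 12 − 11 = 1 day.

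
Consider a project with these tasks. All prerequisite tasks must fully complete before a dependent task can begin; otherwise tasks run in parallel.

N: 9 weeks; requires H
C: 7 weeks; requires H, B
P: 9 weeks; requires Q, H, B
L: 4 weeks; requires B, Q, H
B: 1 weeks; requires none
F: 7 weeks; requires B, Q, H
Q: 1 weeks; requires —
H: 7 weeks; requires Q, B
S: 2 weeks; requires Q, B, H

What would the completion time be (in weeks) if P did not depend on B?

Before: longest chain Q→H→P = 1+7+9 = 17, finish 17.
Dropping B→P doesn't change P's earliest start (8); another predecessor still binds.
New critical path: Q→H→P = 1+7+9 = 17 ⇒ 17 weeks.

17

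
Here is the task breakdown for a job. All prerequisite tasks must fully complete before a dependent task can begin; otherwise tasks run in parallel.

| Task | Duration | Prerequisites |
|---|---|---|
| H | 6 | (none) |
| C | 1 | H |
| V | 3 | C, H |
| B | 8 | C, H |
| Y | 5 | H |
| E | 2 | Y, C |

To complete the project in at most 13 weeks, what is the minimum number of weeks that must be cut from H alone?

2

Current finish: 15 weeks; target: 13.
H is on every critical path, so each week cut from H cuts the finish by one (this holds down to a finish of 10).
Need 15 − 13 = 2 weeks off H → H becomes 4 weeks, finish becomes 13.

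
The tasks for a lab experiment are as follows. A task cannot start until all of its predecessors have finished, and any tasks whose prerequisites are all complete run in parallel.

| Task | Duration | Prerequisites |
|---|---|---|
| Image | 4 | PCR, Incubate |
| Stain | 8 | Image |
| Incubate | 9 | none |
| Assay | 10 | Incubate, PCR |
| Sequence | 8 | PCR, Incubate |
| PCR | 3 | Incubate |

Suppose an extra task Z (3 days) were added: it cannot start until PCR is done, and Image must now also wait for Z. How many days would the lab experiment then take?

27

Originally the lab experiment takes 24 days.
With Z inserted, Image now waits for max(PCR, Incubate, Z).
New critical path: Incubate→PCR→Z→Image→Stain = 9+3+3+4+8 = 27 ⇒ 27 days.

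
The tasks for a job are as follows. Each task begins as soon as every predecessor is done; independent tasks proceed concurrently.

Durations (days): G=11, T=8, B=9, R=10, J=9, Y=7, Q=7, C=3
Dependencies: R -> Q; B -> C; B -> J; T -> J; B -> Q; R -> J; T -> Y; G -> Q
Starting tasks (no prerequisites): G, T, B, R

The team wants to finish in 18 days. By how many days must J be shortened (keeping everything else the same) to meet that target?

Current finish: 19 days; target: 18.
J is on every critical path, so each day cut from J cuts the finish by one (this holds down to a finish of 18).
Need 19 − 18 = 1 day off J → J becomes 8 days, finish becomes 18.

1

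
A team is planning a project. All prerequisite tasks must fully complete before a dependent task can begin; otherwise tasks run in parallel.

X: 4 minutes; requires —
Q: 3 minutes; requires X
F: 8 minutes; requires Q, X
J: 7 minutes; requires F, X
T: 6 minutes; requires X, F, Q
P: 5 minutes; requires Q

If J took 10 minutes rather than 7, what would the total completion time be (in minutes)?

Baseline: X→Q→F→J = 4+3+8+7 = 22 → 22 minutes.
J lies on that path, so at 10 minutes the path becomes 25 minutes.
No other chain overtakes it, so the finish is 25 minutes.

25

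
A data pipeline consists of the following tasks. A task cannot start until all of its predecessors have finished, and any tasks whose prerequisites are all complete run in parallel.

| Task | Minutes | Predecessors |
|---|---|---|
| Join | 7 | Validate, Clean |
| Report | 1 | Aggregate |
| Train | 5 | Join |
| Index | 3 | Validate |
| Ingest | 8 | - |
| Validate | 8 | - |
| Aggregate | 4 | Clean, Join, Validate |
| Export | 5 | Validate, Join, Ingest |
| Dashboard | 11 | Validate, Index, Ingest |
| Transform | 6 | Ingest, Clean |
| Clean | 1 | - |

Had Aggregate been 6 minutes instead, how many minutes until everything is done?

As given, the longest chain is Validate→Index→Dashboard = 8+3+11 = 22, so the finish is 22 minutes.
Aggregate has 2 minutes of float (longest path through it is 20).
New critical path: Validate→Join→Aggregate→Report = 8+7+6+1 = 22 ⇒ 22 minutes.

22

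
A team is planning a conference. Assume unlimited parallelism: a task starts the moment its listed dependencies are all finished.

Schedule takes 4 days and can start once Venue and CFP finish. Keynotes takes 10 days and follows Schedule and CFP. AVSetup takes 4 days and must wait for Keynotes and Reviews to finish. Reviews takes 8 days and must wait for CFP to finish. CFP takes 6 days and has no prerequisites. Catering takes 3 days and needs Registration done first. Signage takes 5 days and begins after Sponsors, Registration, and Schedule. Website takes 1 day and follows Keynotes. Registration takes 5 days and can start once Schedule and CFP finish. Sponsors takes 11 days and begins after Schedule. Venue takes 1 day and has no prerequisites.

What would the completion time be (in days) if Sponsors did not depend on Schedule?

Original critical path: CFP→Schedule→Sponsors→Signage = 6+4+11+5 = 26 ⇒ 26 days.
Without Schedule→Sponsors, Sponsors's earliest start moves from 10 to 0.
The longest chain is now CFP→Schedule→Keynotes→AVSetup = 6+4+10+4 = 24, so the conference takes 24 days.

24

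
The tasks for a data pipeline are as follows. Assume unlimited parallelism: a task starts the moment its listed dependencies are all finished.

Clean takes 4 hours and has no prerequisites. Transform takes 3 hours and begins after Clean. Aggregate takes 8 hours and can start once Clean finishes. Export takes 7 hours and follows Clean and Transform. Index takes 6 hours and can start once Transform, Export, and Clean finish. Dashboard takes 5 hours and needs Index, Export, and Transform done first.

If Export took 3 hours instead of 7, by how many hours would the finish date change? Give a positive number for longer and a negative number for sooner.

Baseline: Clean→Transform→Export→Index→Dashboard = 4+3+7+6+5 = 25 → 25 hours.
Export is on the critical path; changing it to 3 makes that path 21 hours.
The critical path is still Clean→Transform→Export→Index→Dashboard; finish is now 21 hours.
Change in finish: 21 − 25 = -4 hours.

-4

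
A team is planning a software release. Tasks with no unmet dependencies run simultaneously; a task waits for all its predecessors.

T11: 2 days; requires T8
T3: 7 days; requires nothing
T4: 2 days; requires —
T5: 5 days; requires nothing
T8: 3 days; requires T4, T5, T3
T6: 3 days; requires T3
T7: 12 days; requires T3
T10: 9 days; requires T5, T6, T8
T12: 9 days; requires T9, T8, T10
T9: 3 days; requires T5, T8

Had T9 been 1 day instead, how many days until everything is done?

As given, the longest chain is T3→T6→T10→T12 = 7+3+9+9 = 28, so the finish is 28 days.
The longest path through T9 is only 22 days, so T9 has float 6.
That remains the longest chain; total 28 days.

28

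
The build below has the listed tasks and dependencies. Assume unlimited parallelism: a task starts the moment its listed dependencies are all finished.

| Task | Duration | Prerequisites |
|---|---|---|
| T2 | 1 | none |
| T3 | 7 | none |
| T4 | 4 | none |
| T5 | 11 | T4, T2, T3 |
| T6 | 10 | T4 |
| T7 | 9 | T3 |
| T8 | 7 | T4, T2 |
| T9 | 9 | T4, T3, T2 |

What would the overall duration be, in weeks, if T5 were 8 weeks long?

16

As given, the longest chain is T3→T5 = 7+11 = 18, so the finish is 18 weeks.
T5 lies on that path, so at 8 weeks the path becomes 15 weeks.
New critical path: T3→T7 = 7+9 = 16 ⇒ 16 weeks.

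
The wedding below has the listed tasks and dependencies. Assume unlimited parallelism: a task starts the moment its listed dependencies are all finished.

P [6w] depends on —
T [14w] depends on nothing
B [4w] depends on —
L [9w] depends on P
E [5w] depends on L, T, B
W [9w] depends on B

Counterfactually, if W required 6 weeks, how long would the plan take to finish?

20

Critical path before the change: P→L→E = 6+9+5 = 20 giving 20 weeks.
W is off the critical path — its longest chain is 13 weeks, giving 7 of slack.
That remains the longest chain; total 20 weeks.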